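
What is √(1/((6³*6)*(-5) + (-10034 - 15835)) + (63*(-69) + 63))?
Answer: I*√4483025251833/32349 ≈ 65.452*I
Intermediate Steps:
√(1/((6³*6)*(-5) + (-10034 - 15835)) + (63*(-69) + 63)) = √(1/((216*6)*(-5) - 25869) + (-4347 + 63)) = √(1/(1296*(-5) - 25869) - 4284) = √(1/(-6480 - 25869) - 4284) = √(1/(-32349) - 4284) = √(-1/32349 - 4284) = √(-138583117/32349) = I*√4483025251833/32349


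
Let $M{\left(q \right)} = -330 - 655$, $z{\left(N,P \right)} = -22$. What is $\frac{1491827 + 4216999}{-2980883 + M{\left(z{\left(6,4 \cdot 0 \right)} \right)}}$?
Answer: $- \frac{951471}{496978} \approx -1.9145$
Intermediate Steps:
$M{\left(q \right)} = -985$
$\frac{1491827 + 4216999}{-2980883 + M{\left(z{\left(6,4 \cdot 0 \right)} \right)}} = \frac{1491827 + 4216999}{-2980883 - 985} = \frac{5708826}{-2981868} = 5708826 \left(- \frac{1}{2981868}\right) = - \frac{951471}{496978}$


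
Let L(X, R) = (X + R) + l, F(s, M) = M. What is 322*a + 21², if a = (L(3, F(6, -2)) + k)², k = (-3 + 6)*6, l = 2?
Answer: 142443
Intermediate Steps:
k = 18 (k = 3*6 = 18)
L(X, R) = 2 + R + X (L(X, R) = (X + R) + 2 = (R + X) + 2 = 2 + R + X)
a = 441 (a = ((2 - 2 + 3) + 18)² = (3 + 18)² = 21² = 441)
322*a + 21² = 322*441 + 21² = 142002 + 441 = 142443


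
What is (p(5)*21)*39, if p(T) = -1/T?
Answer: -819/5 ≈ -163.80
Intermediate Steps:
(p(5)*21)*39 = (-1/5*21)*39 = (-1*⅕*21)*39 = -⅕*21*39 = -21/5*39 = -819/5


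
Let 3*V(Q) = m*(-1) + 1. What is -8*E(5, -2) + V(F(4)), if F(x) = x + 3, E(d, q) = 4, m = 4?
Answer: -33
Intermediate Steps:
F(x) = 3 + x
V(Q) = -1 (V(Q) = (4*(-1) + 1)/3 = (-4 + 1)/3 = (1/3)*(-3) = -1)
-8*E(5, -2) + V(F(4)) = -8*4 - 1 = -32 - 1 = -33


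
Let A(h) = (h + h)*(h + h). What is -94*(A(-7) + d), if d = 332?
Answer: -49632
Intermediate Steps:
A(h) = 4*h² (A(h) = (2*h)*(2*h) = 4*h²)
-94*(A(-7) + d) = -94*(4*(-7)² + 332) = -94*(4*49 + 332) = -94*(196 + 332) = -94*528 = -49632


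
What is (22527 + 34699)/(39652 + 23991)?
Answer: 1846/2053 ≈ 0.89917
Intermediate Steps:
(22527 + 34699)/(39652 + 23991) = 57226/63643 = 57226*(1/63643) = 1846/2053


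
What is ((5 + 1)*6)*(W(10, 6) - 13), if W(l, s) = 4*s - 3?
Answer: 288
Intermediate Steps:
W(l, s) = -3 + 4*s
((5 + 1)*6)*(W(10, 6) - 13) = ((5 + 1)*6)*((-3 + 4*6) - 13) = (6*6)*((-3 + 24) - 13) = 36*(21 - 13) = 36*8 = 288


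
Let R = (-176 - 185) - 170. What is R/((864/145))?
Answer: -8555/96 ≈ -89.115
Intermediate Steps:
R = -531 (R = -361 - 170 = -531)
R/((864/145)) = -531/(864/145) = (145/864)*(-531) = -8555/96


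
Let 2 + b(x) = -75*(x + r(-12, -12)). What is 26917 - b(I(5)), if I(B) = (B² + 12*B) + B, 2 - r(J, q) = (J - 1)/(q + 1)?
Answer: 371034/11 ≈ 33730.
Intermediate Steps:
r(J, q) = 2 - (-1 + J)/(1 + q) (r(J, q) = 2 - (J - 1)/(q + 1) = 2 - (-1 + J)/(1 + q))
I(B) = B² + 13*B
b(x) = -697/11 - 75*x (b(x) = -2 - 75*(x + (3 - 1*(-12) + 2*(-12))/(1 - 12)) = -2 - 75*(x + (3 + 12 - 24)/(-11)) = -2 - 75*(x - 1/11*(-9)) = -2 - 75*(x + 9/11) = -2 - 75*(9/11 + x) = -2 + (-675/11 - 75*x) = -697/11 - 75*x)
26917 - b(I(5)) = 26917 - (-697/11 - 375*(13 + 5)) = 26917 - (-697/11 - 375*18) = 26917 - (-697/11 - 75*90) = 26917 - (-697/11 - 6750) = 26917 - 1*(-74947/11) = 26917 + 74947/11 = 371034/11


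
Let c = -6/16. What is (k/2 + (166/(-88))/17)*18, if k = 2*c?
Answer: -6543/748 ≈ -8.7473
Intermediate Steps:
c = -3/8 (c = -6*1/16 = -3/8 ≈ -0.37500)
k = -3/4 (k = 2*(-3/8) = -3/4 ≈ -0.75000)
(k/2 + (166/(-88))/17)*18 = (-3/4/2 + (166/(-88))/17)*18 = (-3/4*1/2 + (166*(-1/88))*(1/17))*18 = (-3/8 - 83/44*1/17)*18 = (-3/8 - 83/748)*18 = -727/1496*18 = -6543/748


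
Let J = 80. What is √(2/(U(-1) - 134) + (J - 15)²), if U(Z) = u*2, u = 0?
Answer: √18965958/67 ≈ 65.000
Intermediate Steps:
U(Z) = 0 (U(Z) = 0*2 = 0)
√(2/(U(-1) - 134) + (J - 15)²) = √(2/(0 - 134) + (80 - 15)²) = √(2/(-134) + 65²) = √(-1/134*2 + 4225) = √(-1/67 + 4225) = √(283074/67) = √18965958/67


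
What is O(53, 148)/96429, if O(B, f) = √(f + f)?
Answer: 2*√74/96429 ≈ 0.00017842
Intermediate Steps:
O(B, f) = √2*√f (O(B, f) = √(2*f) = √2*√f)
O(53, 148)/96429 = (√2*√148)/96429 = (√2*(2*√37))*(1/96429) = (2*√74)*(1/96429) = 2*√74/96429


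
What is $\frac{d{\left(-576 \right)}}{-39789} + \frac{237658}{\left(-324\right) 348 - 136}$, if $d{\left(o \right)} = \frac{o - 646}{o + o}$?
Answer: $- \frac{680853161485}{323402445504} \approx -2.1053$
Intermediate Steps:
$d{\left(o \right)} = \frac{-646 + o}{2 o}$
$\frac{d{\left(-576 \right)}}{-39789} + \frac{237658}{\left(-324\right) 348 - 136} = \frac{\frac{1}{2} \frac{1}{-576} \left(-646 - 576\right)}{-39789} + \frac{237658}{\left(-324\right) 348 - 136} = \frac{1}{2} \left(- \frac{1}{576}\right) \left(-1222\right) \left(- \frac{1}{39789}\right) + \frac{237658}{-112752 - 136} = \frac{611}{576} \left(- \frac{1}{39789}\right) + \frac{237658}{-112888} = - \frac{611}{22918464} + 237658 \left(- \frac{1}{112888}\right) = - \frac{611}{22918464} - \frac{118829}{56444} = - \frac{680853161485}{323402445504}$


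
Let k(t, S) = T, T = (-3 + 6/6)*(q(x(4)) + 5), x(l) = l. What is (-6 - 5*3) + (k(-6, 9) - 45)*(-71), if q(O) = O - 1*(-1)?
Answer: 4594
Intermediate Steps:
q(O) = 1 + O (q(O) = O + 1 = 1 + O)
T = -20 (T = (-3 + 6/6)*((1 + 4) + 5) = (-3 + 6*(1/6))*(5 + 5) = (-3 + 1)*10 = -2*10 = -20)
k(t, S) = -20
(-6 - 5*3) + (k(-6, 9) - 45)*(-71) = (-6 - 5*3) + (-20 - 45)*(-71) = (-6 - 15) - 65*(-71) = -21 + 4615 = 4594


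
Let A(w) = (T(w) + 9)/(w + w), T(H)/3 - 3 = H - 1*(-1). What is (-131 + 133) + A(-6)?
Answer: 7/4 ≈ 1.7500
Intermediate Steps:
T(H) = 12 + 3*H (T(H) = 9 + 3*(H - 1*(-1)) = 9 + 3*(H + 1) = 9 + 3*(1 + H) = 9 + (3 + 3*H) = 12 + 3*H)
A(w) = (21 + 3*w)/(2*w) (A(w) = ((12 + 3*w) + 9)/(w + w) = (21 + 3*w)/((2*w)) = (21 + 3*w)*(1/(2*w)) = (21 + 3*w)/(2*w))
(-131 + 133) + A(-6) = (-131 + 133) + (3/2)*(7 - 6)/(-6) = 2 + (3/2)*(-1/6)*1 = 2 - 1/4 = 7/4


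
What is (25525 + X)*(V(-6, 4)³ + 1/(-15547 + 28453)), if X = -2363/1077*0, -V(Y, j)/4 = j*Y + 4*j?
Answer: 10794619724725/12906 ≈ 8.3640e+8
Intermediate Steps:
V(Y, j) = -16*j - 4*Y*j (V(Y, j) = -4*(j*Y + 4*j) = -4*(Y*j + 4*j) = -4*(4*j + Y*j) = -16*j - 4*Y*j)
X = 0 (X = -2363*1/1077*0 = -2363/1077*0 = 0)
(25525 + X)*(V(-6, 4)³ + 1/(-15547 + 28453)) = (25525 + 0)*((-4*4*(4 - 6))³ + 1/(-15547 + 28453)) = 25525*((-4*4*(-2))³ + 1/12906) = 25525*(32³ + 1/12906) = 25525*(32768 + 1/12906) = 25525*(422903809/12906) = 10794619724725/12906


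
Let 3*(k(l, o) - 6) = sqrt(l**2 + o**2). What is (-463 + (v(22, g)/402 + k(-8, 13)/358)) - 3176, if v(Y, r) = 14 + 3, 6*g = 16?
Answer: -261850913/71958 + sqrt(233)/1074 ≈ -3638.9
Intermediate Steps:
g = 8/3 (g = (1/6)*16 = 8/3 ≈ 2.6667)
v(Y, r) = 17
k(l, o) = 6 + sqrt(l**2 + o**2)/3
(-463 + (v(22, g)/402 + k(-8, 13)/358)) - 3176 = (-463 + (17/402 + (6 + sqrt((-8)**2 + 13**2)/3)/358)) - 3176 = (-463 + (17*(1/402) + (6 + sqrt(64 + 169)/3)*(1/358))) - 3176 = (-463 + (17/402 + (6 + sqrt(233)/3)*(1/358))) - 3176 = (-463 + (17/402 + (3/179 + sqrt(233)/1074))) - 3176 = (-463 + (4249/71958 + sqrt(233)/1074)) - 3176 = (-33312305/71958 + sqrt(233)/1074) - 3176 = -261850913/71958 + sqrt(233)/1074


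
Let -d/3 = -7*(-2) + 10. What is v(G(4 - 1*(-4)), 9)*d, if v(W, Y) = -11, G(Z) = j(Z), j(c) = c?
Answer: 792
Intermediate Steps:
G(Z) = Z
d = -72 (d = -3*(-7*(-2) + 10) = -3*(14 + 10) = -3*24 = -72)
v(G(4 - 1*(-4)), 9)*d = -11*(-72) = 792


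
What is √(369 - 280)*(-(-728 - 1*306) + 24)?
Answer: 1058*√89 ≈ 9981.2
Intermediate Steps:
√(369 - 280)*(-(-728 - 1*306) + 24) = √89*(-(-728 - 306) + 24) = √89*(-1*(-1034) + 24) = √89*(1034 + 24) = √89*1058 = 1058*√89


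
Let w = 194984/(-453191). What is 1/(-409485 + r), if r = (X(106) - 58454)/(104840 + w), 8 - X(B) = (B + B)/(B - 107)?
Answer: -2159652248/884346400368857 ≈ -2.4421e-6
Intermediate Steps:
X(B) = 8 - 2*B/(-107 + B) (X(B) = 8 - (B + B)/(B - 107) = 8 - 2*B/(-107 + B))
w = -194984/453191 (w = 194984*(-1/453191) = -194984/453191 ≈ -0.43025)
r = -1199596577/2159652248 (r = (2*(-428 + 3*106)/(-107 + 106) - 58454)/(104840 - 194984/453191) = (2*(-428 + 318)/(-1) - 58454)/(47512349456/453191) = (2*(-1)*(-110) - 58454)*(453191/47512349456) = (220 - 58454)*(453191/47512349456) = -58234*453191/47512349456 = -1199596577/2159652248 ≈ -0.55546)
1/(-409485 + r) = 1/(-409485 - 1199596577/2159652248) = 1/(-884346400368857/2159652248) = -2159652248/884346400368857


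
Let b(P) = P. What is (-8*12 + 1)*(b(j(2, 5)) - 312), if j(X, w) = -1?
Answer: 29735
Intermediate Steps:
(-8*12 + 1)*(b(j(2, 5)) - 312) = (-8*12 + 1)*(-1 - 312) = (-96 + 1)*(-313) = -95*(-313) = 29735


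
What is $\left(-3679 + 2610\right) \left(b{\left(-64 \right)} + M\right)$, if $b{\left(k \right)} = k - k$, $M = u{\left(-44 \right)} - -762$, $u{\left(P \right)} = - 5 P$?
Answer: $-1049758$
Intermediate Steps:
$M = 982$ ($M = \left(-5\right) \left(-44\right) - -762 = 220 + 762 = 982$)
$b{\left(k \right)} = 0$
$\left(-3679 + 2610\right) \left(b{\left(-64 \right)} + M\right) = \left(-3679 + 2610\right) \left(0 + 982\right) = \left(-1069\right) 982 = -1049758$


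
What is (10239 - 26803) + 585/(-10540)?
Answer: -34917029/2108 ≈ -16564.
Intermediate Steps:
(10239 - 26803) + 585/(-10540) = -16564 + 585*(-1/10540) = -16564 - 117/2108 = -34917029/2108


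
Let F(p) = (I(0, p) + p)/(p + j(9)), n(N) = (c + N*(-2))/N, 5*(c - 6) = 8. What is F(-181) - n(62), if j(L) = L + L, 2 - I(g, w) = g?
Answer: 75178/25265 ≈ 2.9756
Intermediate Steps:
c = 38/5 (c = 6 + (1/5)*8 = 6 + 8/5 = 38/5 ≈ 7.6000)
I(g, w) = 2 - g
j(L) = 2*L
n(N) = (38/5 - 2*N)/N (n(N) = (38/5 + N*(-2))/N = (38/5 - 2*N)/N)
F(p) = (2 + p)/(18 + p) (F(p) = ((2 - 1*0) + p)/(p + 2*9) = ((2 + 0) + p)/(p + 18) = (2 + p)/(18 + p))
F(-181) - n(62) = (2 - 181)/(18 - 181) - (-2 + (38/5)/62) = -179/(-163) - (-2 + (38/5)*(1/62)) = -1/163*(-179) - (-2 + 19/155) = 179/163 - 1*(-291/155) = 179/163 + 291/155 = 75178/25265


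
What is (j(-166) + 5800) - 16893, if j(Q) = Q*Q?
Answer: 16463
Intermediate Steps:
j(Q) = Q**2
(j(-166) + 5800) - 16893 = ((-166)**2 + 5800) - 16893 = (27556 + 5800) - 16893 = 33356 - 16893 = 16463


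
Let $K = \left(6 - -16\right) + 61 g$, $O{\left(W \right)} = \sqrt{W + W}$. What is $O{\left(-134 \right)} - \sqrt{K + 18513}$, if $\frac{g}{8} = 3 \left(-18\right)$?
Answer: $i \left(- \sqrt{7817} + 2 \sqrt{67}\right) \approx - 72.043 i$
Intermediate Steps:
$g = -432$ ($g = 8 \cdot 3 \left(-18\right) = 8 \left(-54\right) = -432$)
$O{\left(W \right)} = \sqrt{2} \sqrt{W}$ ($O{\left(W \right)} = \sqrt{2 W} = \sqrt{2} \sqrt{W}$)
$K = -26330$ ($K = \left(6 - -16\right) + 61 \left(-432\right) = \left(6 + 16\right) - 26352 = 22 - 26352 = -26330$)
$O{\left(-134 \right)} - \sqrt{K + 18513} = \sqrt{2} \sqrt{-134} - \sqrt{-26330 + 18513} = \sqrt{2} i \sqrt{134} - \sqrt{-7817} = 2 i \sqrt{67} - i \sqrt{7817} = - i \sqrt{7817} + 2 i \sqrt{67}$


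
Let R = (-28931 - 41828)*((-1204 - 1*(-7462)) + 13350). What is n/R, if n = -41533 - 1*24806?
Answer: 1701/35575448 ≈ 4.7814e-5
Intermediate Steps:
n = -66339 (n = -41533 - 24806 = -66339)
R = -1387442472 (R = -70759*((-1204 + 7462) + 13350) = -70759*(6258 + 13350) = -70759*19608 = -1387442472)
n/R = -66339/(-1387442472) = -66339*(-1/1387442472) = 1701/35575448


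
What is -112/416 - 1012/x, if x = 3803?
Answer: -52933/98878 ≈ -0.53534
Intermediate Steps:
-112/416 - 1012/x = -112/416 - 1012/3803 = -112*1/416 - 1012*1/3803 = -7/26 - 1012/3803 = -52933/98878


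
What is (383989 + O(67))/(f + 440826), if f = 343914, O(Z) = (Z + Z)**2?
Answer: 80389/156948 ≈ 0.51220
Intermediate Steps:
O(Z) = 4*Z**2 (O(Z) = (2*Z)**2 = 4*Z**2)
(383989 + O(67))/(f + 440826) = (383989 + 4*67**2)/(343914 + 440826) = (383989 + 4*4489)/784740 = (383989 + 17956)*(1/784740) = 401945*(1/784740) = 80389/156948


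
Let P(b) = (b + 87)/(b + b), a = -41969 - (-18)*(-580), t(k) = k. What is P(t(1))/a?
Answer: -44/52409 ≈ -0.00083955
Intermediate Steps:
a = -52409 (a = -41969 - 1*10440 = -41969 - 10440 = -52409)
P(b) = (87 + b)/(2*b) (P(b) = (87 + b)/((2*b)) = (87 + b)*(1/(2*b)) = (87 + b)/(2*b))
P(t(1))/a = ((½)*(87 + 1)/1)/(-52409) = ((½)*1*88)*(-1/52409) = 44*(-1/52409) = -44/52409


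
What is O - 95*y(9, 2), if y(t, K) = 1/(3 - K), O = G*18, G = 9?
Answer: 67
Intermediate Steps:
O = 162 (O = 9*18 = 162)
O - 95*y(9, 2) = 162 - (-95)/(-3 + 2) = 162 - (-95)/(-1) = 162 - (-95)*(-1) = 162 - 95*1 = 162 - 95 = 67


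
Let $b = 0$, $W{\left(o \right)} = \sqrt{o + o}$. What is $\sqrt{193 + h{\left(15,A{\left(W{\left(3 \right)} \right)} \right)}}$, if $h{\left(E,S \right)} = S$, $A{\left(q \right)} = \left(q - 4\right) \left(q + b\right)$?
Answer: $\sqrt{199 - 4 \sqrt{6}} \approx 13.755$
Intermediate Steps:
$W{\left(o \right)} = \sqrt{2} \sqrt{o}$ ($W{\left(o \right)} = \sqrt{2 o} = \sqrt{2} \sqrt{o}$)
$A{\left(q \right)} = q \left(-4 + q\right)$ ($A{\left(q \right)} = \left(q - 4\right) \left(q + 0\right) = \left(-4 + q\right) q = q \left(-4 + q\right)$)
$\sqrt{193 + h{\left(15,A{\left(W{\left(3 \right)} \right)} \right)}} = \sqrt{193 + \sqrt{2} \sqrt{3} \left(-4 + \sqrt{2} \sqrt{3}\right)} = \sqrt{193 + \sqrt{6} \left(-4 + \sqrt{6}\right)}$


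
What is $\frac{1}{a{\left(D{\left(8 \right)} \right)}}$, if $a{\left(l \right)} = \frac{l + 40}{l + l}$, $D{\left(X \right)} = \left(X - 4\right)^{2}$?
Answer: $\frac{4}{7} \approx 0.57143$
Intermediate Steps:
$D{\left(X \right)} = \left(-4 + X\right)^{2}$
$a{\left(l \right)} = \frac{40 + l}{2 l}$
$\frac{1}{a{\left(D{\left(8 \right)} \right)}} = \frac{1}{\frac{1}{2} \frac{1}{\left(-4 + 8\right)^{2}} \left(40 + \left(-4 + 8\right)^{2}\right)} = \frac{1}{\frac{1}{2} \frac{1}{4^{2}} \left(40 + 4^{2}\right)} = \frac{1}{\frac{1}{2} \cdot \frac{1}{16} \left(40 + 16\right)} = \frac{1}{\frac{1}{2} \cdot \frac{1}{16} \cdot 56} = \frac{1}{\frac{7}{4}} = \frac{4}{7}$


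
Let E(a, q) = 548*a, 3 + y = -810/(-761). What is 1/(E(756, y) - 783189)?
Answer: -1/368901 ≈ -2.7108e-6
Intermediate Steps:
y = -1473/761 (y = -3 - 810/(-761) = -3 - 810*(-1/761) = -3 + 810/761 = -1473/761 ≈ -1.9356)
1/(E(756, y) - 783189) = 1/(548*756 - 783189) = 1/(414288 - 783189) = 1/(-368901) = -1/368901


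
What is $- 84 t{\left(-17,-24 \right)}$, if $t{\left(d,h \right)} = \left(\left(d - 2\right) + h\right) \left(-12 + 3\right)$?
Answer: $-32508$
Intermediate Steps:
$t{\left(d,h \right)} = 18 - 9 d - 9 h$ ($t{\left(d,h \right)} = \left(\left(-2 + d\right) + h\right) \left(-9\right) = \left(-2 + d + h\right) \left(-9\right) = 18 - 9 d - 9 h$)
$- 84 t{\left(-17,-24 \right)} = - 84 \left(18 - -153 - -216\right) = - 84 \left(18 + 153 + 216\right) = \left(-84\right) 387 = -32508$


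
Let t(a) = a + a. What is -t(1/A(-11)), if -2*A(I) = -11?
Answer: -4/11 ≈ -0.36364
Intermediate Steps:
A(I) = 11/2 (A(I) = -½*(-11) = 11/2)
t(a) = 2*a
-t(1/A(-11)) = -2/11/2 = -2*2/11 = -1*4/11 = -4/11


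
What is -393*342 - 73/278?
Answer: -37364941/278 ≈ -1.3441e+5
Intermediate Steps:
-393*342 - 73/278 = -134406 - 73*1/278 = -134406 - 73/278 = -37364941/278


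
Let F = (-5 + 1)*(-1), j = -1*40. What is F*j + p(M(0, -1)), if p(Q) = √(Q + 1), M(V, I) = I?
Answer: -160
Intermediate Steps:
j = -40
p(Q) = √(1 + Q)
F = 4 (F = -4*(-1) = 4)
F*j + p(M(0, -1)) = 4*(-40) + √(1 - 1) = -160 + √0 = -160 + 0 = -160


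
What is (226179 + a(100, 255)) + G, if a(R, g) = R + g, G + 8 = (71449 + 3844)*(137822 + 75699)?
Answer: 16076863179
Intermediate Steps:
G = 16076636645 (G = -8 + (71449 + 3844)*(137822 + 75699) = -8 + 75293*213521 = -8 + 16076636653 = 16076636645)
(226179 + a(100, 255)) + G = (226179 + (100 + 255)) + 16076636645 = (226179 + 355) + 16076636645 = 226534 + 16076636645 = 16076863179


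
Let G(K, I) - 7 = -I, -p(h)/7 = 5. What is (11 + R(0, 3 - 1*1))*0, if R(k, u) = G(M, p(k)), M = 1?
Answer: 0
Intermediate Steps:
p(h) = -35 (p(h) = -7*5 = -35)
G(K, I) = 7 - I
R(k, u) = 42 (R(k, u) = 7 - 1*(-35) = 7 + 35 = 42)
(11 + R(0, 3 - 1*1))*0 = (11 + 42)*0 = 53*0 = 0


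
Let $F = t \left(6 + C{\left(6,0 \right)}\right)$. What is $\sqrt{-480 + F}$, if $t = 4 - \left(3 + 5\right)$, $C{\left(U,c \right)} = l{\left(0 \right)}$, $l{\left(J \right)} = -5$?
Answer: $22 i \approx 22.0 i$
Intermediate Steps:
$C{\left(U,c \right)} = -5$
$t = -4$ ($t = 4 - 8 = -4$)
$F = -4$ ($F = - 4 \left(6 - 5\right) = \left(-4\right) 1 = -4$)
$\sqrt{-480 + F} = \sqrt{-480 - 4} = \sqrt{-484} = 22 i$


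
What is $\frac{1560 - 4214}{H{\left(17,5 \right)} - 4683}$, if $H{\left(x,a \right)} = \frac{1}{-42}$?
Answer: $\frac{111468}{196687} \approx 0.56673$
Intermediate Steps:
$H{\left(x,a \right)} = - \frac{1}{42}$
$\frac{1560 - 4214}{H{\left(17,5 \right)} - 4683} = \frac{1560 - 4214}{- \frac{1}{42} - 4683} = - \frac{2654}{- \frac{196687}{42}} = \left(-2654\right) \left(- \frac{42}{196687}\right) = \frac{111468}{196687}$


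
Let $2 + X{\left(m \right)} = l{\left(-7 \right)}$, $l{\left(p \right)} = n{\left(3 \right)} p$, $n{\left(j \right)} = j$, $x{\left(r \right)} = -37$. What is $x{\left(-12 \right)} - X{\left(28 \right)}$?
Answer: $-14$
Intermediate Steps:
$l{\left(p \right)} = 3 p$
$X{\left(m \right)} = -23$ ($X{\left(m \right)} = -2 + 3 \left(-7\right) = -2 - 21 = -23$)
$x{\left(-12 \right)} - X{\left(28 \right)} = -37 - -23 = -37 + 23 = -14$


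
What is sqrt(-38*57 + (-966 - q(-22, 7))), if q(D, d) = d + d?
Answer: 11*I*sqrt(26) ≈ 56.089*I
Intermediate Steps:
q(D, d) = 2*d
sqrt(-38*57 + (-966 - q(-22, 7))) = sqrt(-38*57 + (-966 - 2*7)) = sqrt(-2166 + (-966 - 1*14)) = sqrt(-2166 + (-966 - 14)) = sqrt(-2166 - 980) = sqrt(-3146) = 11*I*sqrt(26)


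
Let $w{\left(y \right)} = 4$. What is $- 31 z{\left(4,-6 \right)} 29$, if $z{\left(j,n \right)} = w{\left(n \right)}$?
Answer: $-3596$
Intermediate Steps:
$z{\left(j,n \right)} = 4$
$- 31 z{\left(4,-6 \right)} 29 = \left(-31\right) 4 \cdot 29 = \left(-124\right) 29 = -3596$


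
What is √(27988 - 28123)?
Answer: 3*I*√15 ≈ 11.619*I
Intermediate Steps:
√(27988 - 28123) = √(-135) = 3*I*√15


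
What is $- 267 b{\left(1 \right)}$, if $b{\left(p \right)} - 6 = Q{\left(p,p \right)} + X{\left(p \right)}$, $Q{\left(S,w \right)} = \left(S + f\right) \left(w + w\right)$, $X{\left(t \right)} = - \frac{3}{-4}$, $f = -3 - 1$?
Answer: $- \frac{801}{4} \approx -200.25$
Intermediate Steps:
$f = -4$
$X{\left(t \right)} = \frac{3}{4}$ ($X{\left(t \right)} = \left(-3\right) \left(- \frac{1}{4}\right) = \frac{3}{4}$)
$Q{\left(S,w \right)} = 2 w \left(-4 + S\right)$ ($Q{\left(S,w \right)} = \left(S - 4\right) \left(w + w\right) = \left(-4 + S\right) 2 w = 2 w \left(-4 + S\right)$)
$b{\left(p \right)} = \frac{27}{4} + 2 p \left(-4 + p\right)$ ($b{\left(p \right)} = 6 + \left(2 p \left(-4 + p\right) + \frac{3}{4}\right) = 6 + \left(\frac{3}{4} + 2 p \left(-4 + p\right)\right) = \frac{27}{4} + 2 p \left(-4 + p\right)$)
$- 267 b{\left(1 \right)} = - 267 \left(\frac{27}{4} + 2 \cdot 1 \left(-4 + 1\right)\right) = - 267 \left(\frac{27}{4} + 2 \cdot 1 \left(-3\right)\right) = - 267 \left(\frac{27}{4} - 6\right) = \left(-267\right) \frac{3}{4} = - \frac{801}{4}$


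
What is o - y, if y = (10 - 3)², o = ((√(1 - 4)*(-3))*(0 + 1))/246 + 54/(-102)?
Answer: -842/17 - I*√3/82 ≈ -49.529 - 0.021123*I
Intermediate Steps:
o = -9/17 - I*√3/82 (o = ((√(-3)*(-3))*1)*(1/246) + 54*(-1/102) = (((I*√3)*(-3))*1)*(1/246) - 9/17 = (-3*I*√3*1)*(1/246) - 9/17 = -3*I*√3*(1/246) - 9/17 = -I*√3/82 - 9/17 = -9/17 - I*√3/82 ≈ -0.52941 - 0.021123*I)
y = 49 (y = 7² = 49)
o - y = (-9/17 - I*√3/82) - 1*49 = (-9/17 - I*√3/82) - 49 = -842/17 - I*√3/82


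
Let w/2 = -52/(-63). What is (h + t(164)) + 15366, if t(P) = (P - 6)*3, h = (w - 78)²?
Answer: 86005060/3969 ≈ 21669.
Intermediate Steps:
w = 104/63 (w = 2*(-52/(-63)) = 2*(-52*(-1/63)) = 2*(52/63) = 104/63 ≈ 1.6508)
h = 23136100/3969 (h = (104/63 - 78)² = (-4810/63)² = 23136100/3969 ≈ 5829.2)
t(P) = -18 + 3*P (t(P) = (-6 + P)*3 = -18 + 3*P)
(h + t(164)) + 15366 = (23136100/3969 + (-18 + 3*164)) + 15366 = (23136100/3969 + (-18 + 492)) + 15366 = (23136100/3969 + 474) + 15366 = 25017406/3969 + 15366 = 86005060/3969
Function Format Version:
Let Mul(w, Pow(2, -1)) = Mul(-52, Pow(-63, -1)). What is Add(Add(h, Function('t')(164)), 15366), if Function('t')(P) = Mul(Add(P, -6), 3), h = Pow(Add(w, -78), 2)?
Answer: Rational(86005060, 3969) ≈ 21669.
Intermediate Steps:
w = Rational(104, 63) (w = Mul(2, Mul(-52, Pow(-63, -1))) = Mul(2, Mul(-52, Rational(-1, 63))) = Mul(2, Rational(52, 63)) = Rational(104, 63) ≈ 1.6508)
h = Rational(23136100, 3969) (h = Pow(Add(Rational(104, 63), -78), 2) = Pow(Rational(-4810, 63), 2) = Rational(23136100, 3969) ≈ 5829.2)
Function('t')(P) = Add(-18, Mul(3, P)) (Function('t')(P) = Mul(Add(-6, P), 3) = Add(-18, Mul(3, P)))
Add(Add(h, Function('t')(164)), 15366) = Add(Add(Rational(23136100, 3969), Add(-18, Mul(3, 164))), 15366) = Add(Add(Rational(23136100, 3969), Add(-18, 492)), 15366) = Add(Add(Rational(23136100, 3969), 474), 15366) = Add(Rational(25017406, 3969), 15366) = Rational(86005060, 3969)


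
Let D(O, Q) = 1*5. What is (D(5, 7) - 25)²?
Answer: 400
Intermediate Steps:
D(O, Q) = 5
(D(5, 7) - 25)² = (5 - 25)² = (-20)² = 400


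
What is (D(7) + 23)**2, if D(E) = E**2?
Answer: 5184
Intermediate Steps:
(D(7) + 23)**2 = (7**2 + 23)**2 = (49 + 23)**2 = 72**2 = 5184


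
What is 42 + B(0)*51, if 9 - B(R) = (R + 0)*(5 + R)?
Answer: 501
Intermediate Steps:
B(R) = 9 - R*(5 + R) (B(R) = 9 - (R + 0)*(5 + R) = 9 - R*(5 + R))
42 + B(0)*51 = 42 + (9 - 1*0² - 5*0)*51 = 42 + (9 - 1*0 + 0)*51 = 42 + (9 + 0 + 0)*51 = 42 + 9*51 = 42 + 459 = 501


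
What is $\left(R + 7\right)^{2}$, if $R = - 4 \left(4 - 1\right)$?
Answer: $25$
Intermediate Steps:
$R = -12$ ($R = \left(-4\right) 3 = -12$)
$\left(R + 7\right)^{2} = \left(-12 + 7\right)^{2} = \left(-5\right)^{2} = 25$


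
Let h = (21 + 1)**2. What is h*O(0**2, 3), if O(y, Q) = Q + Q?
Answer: 2904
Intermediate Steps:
h = 484 (h = 22**2 = 484)
O(y, Q) = 2*Q
h*O(0**2, 3) = 484*(2*3) = 484*6 = 2904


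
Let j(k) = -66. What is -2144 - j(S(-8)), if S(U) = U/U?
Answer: -2078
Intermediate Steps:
S(U) = 1
-2144 - j(S(-8)) = -2144 - 1*(-66) = -2144 + 66 = -2078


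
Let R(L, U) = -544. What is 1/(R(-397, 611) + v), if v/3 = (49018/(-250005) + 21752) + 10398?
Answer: 83335/7992277492 ≈ 1.0427e-5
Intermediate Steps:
v = 8037611732/83335 (v = 3*((49018/(-250005) + 21752) + 10398) = 3*((49018*(-1/250005) + 21752) + 10398) = 3*((-49018/250005 + 21752) + 10398) = 3*(5438059742/250005 + 10398) = 3*(8037611732/250005) = 8037611732/83335 ≈ 96449.)
1/(R(-397, 611) + v) = 1/(-544 + 8037611732/83335) = 1/(7992277492/83335) = 83335/7992277492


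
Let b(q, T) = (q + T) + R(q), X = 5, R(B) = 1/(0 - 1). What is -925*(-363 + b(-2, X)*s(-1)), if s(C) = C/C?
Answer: 333925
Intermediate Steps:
R(B) = -1 (R(B) = 1/(-1) = -1)
s(C) = 1
b(q, T) = -1 + T + q (b(q, T) = (q + T) - 1 = (T + q) - 1 = -1 + T + q)
-925*(-363 + b(-2, X)*s(-1)) = -925*(-363 + (-1 + 5 - 2)*1) = -925*(-363 + 2*1) = -925*(-363 + 2) = -925*(-361) = 333925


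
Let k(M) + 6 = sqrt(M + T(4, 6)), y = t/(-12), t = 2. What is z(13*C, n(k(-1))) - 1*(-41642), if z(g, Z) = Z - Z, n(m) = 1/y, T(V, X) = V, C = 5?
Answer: 41642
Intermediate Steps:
y = -1/6 (y = 2/(-12) = 2*(-1/12) = -1/6 ≈ -0.16667)
k(M) = -6 + sqrt(4 + M) (k(M) = -6 + sqrt(M + 4) = -6 + sqrt(4 + M))
n(m) = -6 (n(m) = 1/(-1/6) = -6)
z(g, Z) = 0
z(13*C, n(k(-1))) - 1*(-41642) = 0 - 1*(-41642) = 0 + 41642 = 41642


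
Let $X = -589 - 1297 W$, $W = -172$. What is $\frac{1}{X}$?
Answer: $\frac{1}{222495} \approx 4.4945 \cdot 10^{-6}$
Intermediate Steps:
$X = 222495$ ($X = -589 - -223084 = -589 + 223084 = 222495$)
$\frac{1}{X} = \frac{1}{222495}$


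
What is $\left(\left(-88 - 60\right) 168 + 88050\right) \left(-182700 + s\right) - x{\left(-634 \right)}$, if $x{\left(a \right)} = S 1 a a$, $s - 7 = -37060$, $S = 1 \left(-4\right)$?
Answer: $-13883705234$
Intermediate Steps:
$S = -4$
$s = -37053$ ($s = 7 - 37060 = -37053$)
$x{\left(a \right)} = - 4 a^{2}$ ($x{\left(a \right)} = \left(-4\right) 1 a a = - 4 a^{2}$)
$\left(\left(-88 - 60\right) 168 + 88050\right) \left(-182700 + s\right) - x{\left(-634 \right)} = \left(\left(-88 - 60\right) 168 + 88050\right) \left(-182700 - 37053\right) - - 4 \left(-634\right)^{2} = \left(\left(-148\right) 168 + 88050\right) \left(-219753\right) - \left(-4\right) 401956 = \left(-24864 + 88050\right) \left(-219753\right) - -1607824 = 63186 \left(-219753\right) + 1607824 = -13885313058 + 1607824 = -13883705234$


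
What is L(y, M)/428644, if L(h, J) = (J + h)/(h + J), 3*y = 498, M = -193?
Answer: 1/428644 ≈ 2.3329e-6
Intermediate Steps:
y = 166 (y = (⅓)*498 = 166)
L(h, J) = 1 (L(h, J) = (J + h)/(J + h) = 1)
L(y, M)/428644 = 1/428644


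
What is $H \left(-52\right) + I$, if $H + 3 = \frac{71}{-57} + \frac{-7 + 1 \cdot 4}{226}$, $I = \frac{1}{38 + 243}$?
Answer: $\frac{400835519}{1809921} \approx 221.47$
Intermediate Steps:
$I = \frac{1}{281} \approx 0.0035587$
$H = - \frac{54863}{12882}$ ($H = -3 + \left(\frac{71}{-57} + \frac{-7 + 1 \cdot 4}{226}\right) = -3 + \left(71 \left(- \frac{1}{57}\right) + \left(-7 + 4\right) \frac{1}{226}\right) = -3 - \frac{16217}{12882} = - \frac{54863}{12882} \approx -4.2589$)
$H \left(-52\right) + I = \left(- \frac{54863}{12882}\right) \left(-52\right) + \frac{1}{281} = \frac{1426438}{6441} + \frac{1}{281} = \frac{400835519}{1809921}$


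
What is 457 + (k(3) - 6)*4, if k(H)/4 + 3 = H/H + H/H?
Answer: 417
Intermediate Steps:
k(H) = -4 (k(H) = -12 + 4*(H/H + H/H) = -12 + 4*(1 + 1) = -12 + 4*2 = -12 + 8 = -4)
457 + (k(3) - 6)*4 = 457 + (-4 - 6)*4 = 457 - 10*4 = 457 - 40 = 417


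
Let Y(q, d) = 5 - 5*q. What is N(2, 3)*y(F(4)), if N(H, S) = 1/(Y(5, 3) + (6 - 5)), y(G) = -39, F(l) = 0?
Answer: 39/19 ≈ 2.0526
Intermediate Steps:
N(H, S) = -1/19 (N(H, S) = 1/((5 - 5*5) + (6 - 5)) = 1/((5 - 25) + 1) = 1/(-20 + 1) = 1/(-19) = -1/19)
N(2, 3)*y(F(4)) = -1/19*(-39) = 39/19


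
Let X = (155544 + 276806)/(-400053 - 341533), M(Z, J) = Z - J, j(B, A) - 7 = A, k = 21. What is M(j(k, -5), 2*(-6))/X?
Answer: -5191102/216175 ≈ -24.013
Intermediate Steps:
j(B, A) = 7 + A
X = -216175/370793 (X = 432350/(-741586) = 432350*(-1/741586) = -216175/370793 ≈ -0.58301)
M(j(k, -5), 2*(-6))/X = ((7 - 5) - 2*(-6))/(-216175/370793) = (2 - 1*(-12))*(-370793/216175) = (2 + 12)*(-370793/216175) = 14*(-370793/216175) = -5191102/216175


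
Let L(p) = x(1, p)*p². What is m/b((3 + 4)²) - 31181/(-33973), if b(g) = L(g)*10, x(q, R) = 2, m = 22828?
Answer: 568211816/407845865 ≈ 1.3932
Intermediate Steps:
L(p) = 2*p²
b(g) = 20*g² (b(g) = (2*g²)*10 = 20*g²)
m/b((3 + 4)²) - 31181/(-33973) = 22828/((20*((3 + 4)²)²)) - 31181/(-33973) = 22828/((20*(7²)²)) - 31181*(-1/33973) = 22828/((20*49²)) + 31181/33973 = 22828/((20*2401)) + 31181/33973 = 22828/48020 + 31181/33973 = 22828*(1/48020) + 31181/33973 = 5707/12005 + 31181/33973 = 568211816/407845865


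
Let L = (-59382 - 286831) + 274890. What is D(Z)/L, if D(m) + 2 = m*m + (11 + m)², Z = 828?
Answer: -1389503/71323 ≈ -19.482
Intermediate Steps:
D(m) = -2 + m² + (11 + m)² (D(m) = -2 + (m*m + (11 + m)²) = -2 + (m² + (11 + m)²) = -2 + m² + (11 + m)²)
L = -71323 (L = -346213 + 274890 = -71323)
D(Z)/L = (-2 + 828² + (11 + 828)²)/(-71323) = (-2 + 685584 + 839²)*(-1/71323) = (-2 + 685584 + 703921)*(-1/71323) = 1389503*(-1/71323) = -1389503/71323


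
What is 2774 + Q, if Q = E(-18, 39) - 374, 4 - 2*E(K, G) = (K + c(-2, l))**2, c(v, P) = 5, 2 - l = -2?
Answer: 4635/2 ≈ 2317.5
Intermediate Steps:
l = 4 (l = 2 - 1*(-2) = 2 + 2 = 4)
E(K, G) = 2 - (5 + K)**2/2 (E(K, G) = 2 - (K + 5)**2/2 = 2 - (5 + K)**2/2)
Q = -913/2 (Q = (2 - (5 - 18)**2/2) - 374 = (2 - 1/2*(-13)**2) - 374 = (2 - 1/2*169) - 374 = (2 - 169/2) - 374 = -165/2 - 374 = -913/2 ≈ -456.50)
2774 + Q = 2774 - 913/2 = 4635/2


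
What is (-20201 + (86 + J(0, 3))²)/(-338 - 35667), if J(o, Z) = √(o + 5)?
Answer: 2560/7201 - 172*√5/36005 ≈ 0.34482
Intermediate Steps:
J(o, Z) = √(5 + o)
(-20201 + (86 + J(0, 3))²)/(-338 - 35667) = (-20201 + (86 + √(5 + 0))²)/(-338 - 35667) = (-20201 + (86 + √5)²)/(-36005) = (-20201 + (86 + √5)²)*(-1/36005) = 20201/36005 - (86 + √5)²/36005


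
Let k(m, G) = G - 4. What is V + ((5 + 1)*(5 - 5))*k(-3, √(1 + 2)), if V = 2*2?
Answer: 4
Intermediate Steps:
V = 4
k(m, G) = -4 + G
V + ((5 + 1)*(5 - 5))*k(-3, √(1 + 2)) = 4 + ((5 + 1)*(5 - 5))*(-4 + √(1 + 2)) = 4 + (6*0)*(-4 + √3) = 4 + 0*(-4 + √3) = 4 + 0 = 4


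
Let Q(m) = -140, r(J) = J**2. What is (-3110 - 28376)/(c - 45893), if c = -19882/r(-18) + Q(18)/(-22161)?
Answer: 37679107284/54993304349 ≈ 0.68516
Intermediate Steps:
c = -73426607/1196694 (c = -19882/((-18)**2) - 140/(-22161) = -19882/324 - 140*(-1/22161) = -19882*1/324 + 140/22161 = -9941/162 + 140/22161 = -73426607/1196694 ≈ -61.358)
(-3110 - 28376)/(c - 45893) = (-3110 - 28376)/(-73426607/1196694 - 45893) = -31486/(-54993304349/1196694) = -31486*(-1196694/54993304349) = 37679107284/54993304349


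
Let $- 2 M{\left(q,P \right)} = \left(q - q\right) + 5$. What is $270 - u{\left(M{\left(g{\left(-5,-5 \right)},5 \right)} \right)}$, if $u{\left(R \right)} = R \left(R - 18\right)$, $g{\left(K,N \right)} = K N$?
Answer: $\frac{875}{4} \approx 218.75$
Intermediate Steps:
$M{\left(q,P \right)} = - \frac{5}{2}$ ($M{\left(q,P \right)} = - \frac{\left(q - q\right) + 5}{2} = - \frac{0 + 5}{2} = \left(- \frac{1}{2}\right) 5 = - \frac{5}{2}$)
$u{\left(R \right)} = R \left(-18 + R\right)$
$270 - u{\left(M{\left(g{\left(-5,-5 \right)},5 \right)} \right)} = 270 - - \frac{5 \left(-18 - \frac{5}{2}\right)}{2} = 270 - \left(- \frac{5}{2}\right) \left(- \frac{41}{2}\right) = 270 - \frac{205}{4} = \frac{875}{4}$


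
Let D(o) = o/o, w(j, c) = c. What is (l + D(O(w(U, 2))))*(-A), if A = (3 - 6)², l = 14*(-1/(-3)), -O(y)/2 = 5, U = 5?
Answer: -51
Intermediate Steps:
O(y) = -10 (O(y) = -2*5 = -10)
D(o) = 1
l = 14/3 (l = 14*(-1*(-⅓)) = 14*(⅓) = 14/3 ≈ 4.6667)
A = 9 (A = (-3)² = 9)
(l + D(O(w(U, 2))))*(-A) = (14/3 + 1)*(-1*9) = (17/3)*(-9) = -51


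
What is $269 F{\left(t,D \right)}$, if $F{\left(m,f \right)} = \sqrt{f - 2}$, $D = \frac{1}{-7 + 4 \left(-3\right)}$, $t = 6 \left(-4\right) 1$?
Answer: $\frac{269 i \sqrt{741}}{19} \approx 385.4 i$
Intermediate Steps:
$t = -24$ ($t = \left(-24\right) 1 = -24$)
$D = - \frac{1}{19}$ ($D = \frac{1}{-7 - 12} = \frac{1}{-19} = - \frac{1}{19} \approx -0.052632$)
$F{\left(m,f \right)} = \sqrt{-2 + f}$
$269 F{\left(t,D \right)} = 269 \sqrt{-2 - \frac{1}{19}} = 269 \sqrt{- \frac{39}{19}} = 269 \frac{i \sqrt{741}}{19} = \frac{269 i \sqrt{741}}{19}$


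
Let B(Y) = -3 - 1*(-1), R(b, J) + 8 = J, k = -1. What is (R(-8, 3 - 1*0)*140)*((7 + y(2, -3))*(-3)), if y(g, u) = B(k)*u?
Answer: 27300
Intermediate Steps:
R(b, J) = -8 + J
B(Y) = -2 (B(Y) = -3 + 1 = -2)
y(g, u) = -2*u
(R(-8, 3 - 1*0)*140)*((7 + y(2, -3))*(-3)) = ((-8 + (3 - 1*0))*140)*((7 - 2*(-3))*(-3)) = ((-8 + (3 + 0))*140)*((7 + 6)*(-3)) = ((-8 + 3)*140)*(13*(-3)) = -5*140*(-39) = -700*(-39) = 27300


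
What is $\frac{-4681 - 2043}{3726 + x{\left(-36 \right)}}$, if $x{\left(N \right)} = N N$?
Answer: $- \frac{3362}{2511} \approx -1.3389$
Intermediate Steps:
$x{\left(N \right)} = N^{2}$
$\frac{-4681 - 2043}{3726 + x{\left(-36 \right)}} = \frac{-4681 - 2043}{3726 + \left(-36\right)^{2}} = - \frac{6724}{3726 + 1296} = - \frac{6724}{5022} = \left(-6724\right) \frac{1}{5022} = - \frac{3362}{2511}$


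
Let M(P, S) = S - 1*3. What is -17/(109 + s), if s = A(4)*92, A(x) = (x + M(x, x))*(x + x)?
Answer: -17/3789 ≈ -0.0044867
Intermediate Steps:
M(P, S) = -3 + S (M(P, S) = S - 3 = -3 + S)
A(x) = 2*x*(-3 + 2*x) (A(x) = (x + (-3 + x))*(x + x) = (-3 + 2*x)*(2*x) = 2*x*(-3 + 2*x))
s = 3680 (s = (2*4*(-3 + 2*4))*92 = (2*4*(-3 + 8))*92 = (2*4*5)*92 = 40*92 = 3680)
-17/(109 + s) = -17/(109 + 3680) = -17/3789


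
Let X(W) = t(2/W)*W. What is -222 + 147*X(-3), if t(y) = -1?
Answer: 219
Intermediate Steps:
X(W) = -W
-222 + 147*X(-3) = -222 + 147*(-1*(-3)) = -222 + 147*3 = -222 + 441 = 219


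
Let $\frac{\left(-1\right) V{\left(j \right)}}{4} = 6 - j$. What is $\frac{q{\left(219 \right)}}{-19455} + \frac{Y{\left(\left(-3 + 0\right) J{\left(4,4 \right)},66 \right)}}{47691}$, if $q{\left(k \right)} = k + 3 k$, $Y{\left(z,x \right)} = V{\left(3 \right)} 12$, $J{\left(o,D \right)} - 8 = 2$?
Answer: $- \frac{1651068}{34364015} \approx -0.048046$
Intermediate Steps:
$V{\left(j \right)} = -24 + 4 j$ ($V{\left(j \right)} = - 4 \left(6 - j\right) = -24 + 4 j$)
$J{\left(o,D \right)} = 10$ ($J{\left(o,D \right)} = 8 + 2 = 10$)
$Y{\left(z,x \right)} = -144$ ($Y{\left(z,x \right)} = \left(-24 + 4 \cdot 3\right) 12 = \left(-24 + 12\right) 12 = \left(-12\right) 12 = -144$)
$q{\left(k \right)} = 4 k$
$\frac{q{\left(219 \right)}}{-19455} + \frac{Y{\left(\left(-3 + 0\right) J{\left(4,4 \right)},66 \right)}}{47691} = \frac{4 \cdot 219}{-19455} - \frac{144}{47691} = 876 \left(- \frac{1}{19455}\right) - \frac{16}{5299} = - \frac{292}{6485} - \frac{16}{5299} = - \frac{1651068}{34364015}$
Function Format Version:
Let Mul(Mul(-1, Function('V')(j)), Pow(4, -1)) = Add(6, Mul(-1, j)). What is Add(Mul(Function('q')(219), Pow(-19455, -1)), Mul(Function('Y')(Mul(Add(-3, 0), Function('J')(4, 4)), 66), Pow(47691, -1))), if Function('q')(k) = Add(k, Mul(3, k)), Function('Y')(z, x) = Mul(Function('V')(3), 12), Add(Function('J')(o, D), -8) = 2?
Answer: Rational(-1651068, 34364015) ≈ -0.048046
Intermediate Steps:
Function('V')(j) = Add(-24, Mul(4, j)) (Function('V')(j) = Mul(-4, Add(6, Mul(-1, j))) = Add(-24, Mul(4, j)))
Function('J')(o, D) = 10 (Function('J')(o, D) = Add(8, 2) = 10)
Function('Y')(z, x) = -144 (Function('Y')(z, x) = Mul(Add(-24, Mul(4, 3)), 12) = Mul(Add(-24, 12), 12) = Mul(-12, 12) = -144)
Function('q')(k) = Mul(4, k)
Add(Mul(Function('q')(219), Pow(-19455, -1)), Mul(Function('Y')(Mul(Add(-3, 0), Function('J')(4, 4)), 66), Pow(47691, -1))) = Add(Mul(Mul(4, 219), Pow(-19455, -1)), Mul(-144, Pow(47691, -1))) = Add(Mul(876, Rational(-1, 19455)), Mul(-144, Rational(1, 47691))) = Add(Rational(-292, 6485), Rational(-16, 5299)) = Rational(-1651068, 34364015)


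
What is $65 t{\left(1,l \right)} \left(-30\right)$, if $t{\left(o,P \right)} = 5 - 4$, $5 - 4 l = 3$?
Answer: $-1950$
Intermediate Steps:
$l = \frac{1}{2}$ ($l = \frac{5}{4} - \frac{3}{4} = \frac{1}{2} \approx 0.5$)
$t{\left(o,P \right)} = 1$
$65 t{\left(1,l \right)} \left(-30\right) = 65 \cdot 1 \left(-30\right) = 65 \left(-30\right) = -1950$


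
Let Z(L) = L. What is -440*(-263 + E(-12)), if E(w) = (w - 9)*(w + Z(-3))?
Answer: -22880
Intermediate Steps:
E(w) = (-9 + w)*(-3 + w) (E(w) = (w - 9)*(w - 3) = (-9 + w)*(-3 + w))
-440*(-263 + E(-12)) = -440*(-263 + (27 + (-12)² - 12*(-12))) = -440*(-263 + (27 + 144 + 144)) = -440*(-263 + 315) = -440*52 = -22880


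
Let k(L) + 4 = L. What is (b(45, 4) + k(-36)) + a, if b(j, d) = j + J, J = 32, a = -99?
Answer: -62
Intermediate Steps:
b(j, d) = 32 + j (b(j, d) = j + 32 = 32 + j)
k(L) = -4 + L
(b(45, 4) + k(-36)) + a = ((32 + 45) + (-4 - 36)) - 99 = (77 - 40) - 99 = 37 - 99 = -62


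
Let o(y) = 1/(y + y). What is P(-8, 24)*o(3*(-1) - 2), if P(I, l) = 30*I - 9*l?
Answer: 228/5 ≈ 45.600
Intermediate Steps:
P(I, l) = -9*l + 30*I
o(y) = 1/(2*y)
P(-8, 24)*o(3*(-1) - 2) = (-9*24 + 30*(-8))*(1/(2*(3*(-1) - 2))) = (-216 - 240)*(1/(2*(-3 - 2))) = -228/(-5) = -228*(-1)/5 = -456*(-1/10) = 228/5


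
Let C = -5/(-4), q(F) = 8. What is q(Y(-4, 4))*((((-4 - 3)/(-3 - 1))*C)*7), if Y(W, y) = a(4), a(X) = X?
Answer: 245/2 ≈ 122.50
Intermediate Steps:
Y(W, y) = 4
C = 5/4 (C = -5*(-¼) = 5/4 ≈ 1.2500)
q(Y(-4, 4))*((((-4 - 3)/(-3 - 1))*C)*7) = 8*((((-4 - 3)/(-3 - 1))*(5/4))*7) = 8*((-7/(-4)*(5/4))*7) = 8*((-7*(-¼)*(5/4))*7) = 8*(((7/4)*(5/4))*7) = 8*((35/16)*7) = 8*(245/16) = 245/2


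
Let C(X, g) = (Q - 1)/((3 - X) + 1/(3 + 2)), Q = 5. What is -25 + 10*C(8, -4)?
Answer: -100/3 ≈ -33.333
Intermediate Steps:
C(X, g) = 4/(16/5 - X) (C(X, g) = (5 - 1)/((3 - X) + 1/(3 + 2)) = 4/((3 - X) + 1/5) = 4/((3 - X) + ⅕) = 4/(16/5 - X))
-25 + 10*C(8, -4) = -25 + 10*(-20/(-16 + 5*8)) = -25 + 10*(-20/(-16 + 40)) = -25 + 10*(-20/24) = -25 + 10*(-20*1/24) = -25 + 10*(-⅚) = -25 - 25/3 = -100/3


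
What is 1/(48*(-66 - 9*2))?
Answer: -1/4032 ≈ -0.00024802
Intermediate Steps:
1/(48*(-66 - 9*2)) = 1/(48*(-66 - 18)) = 1/(48*(-84)) = 1/(-4032) = -1/4032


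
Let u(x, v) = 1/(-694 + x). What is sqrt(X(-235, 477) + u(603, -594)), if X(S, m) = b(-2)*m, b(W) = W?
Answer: I*sqrt(7900165)/91 ≈ 30.887*I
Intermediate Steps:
X(S, m) = -2*m
sqrt(X(-235, 477) + u(603, -594)) = sqrt(-2*477 + 1/(-694 + 603)) = sqrt(-954 + 1/(-91)) = sqrt(-954 - 1/91) = sqrt(-86815/91) = I*sqrt(7900165)/91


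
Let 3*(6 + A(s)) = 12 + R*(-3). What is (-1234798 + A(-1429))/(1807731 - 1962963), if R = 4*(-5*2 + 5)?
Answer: 308695/38808 ≈ 7.9544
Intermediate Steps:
R = -20 (R = 4*(-10 + 5) = 4*(-5) = -20)
A(s) = 18 (A(s) = -6 + (12 - 20*(-3))/3 = -6 + (12 + 60)/3 = -6 + (1/3)*72 = -6 + 24 = 18)
(-1234798 + A(-1429))/(1807731 - 1962963) = (-1234798 + 18)/(1807731 - 1962963) = -1234780/(-155232) = -1234780*(-1/155232) = 308695/38808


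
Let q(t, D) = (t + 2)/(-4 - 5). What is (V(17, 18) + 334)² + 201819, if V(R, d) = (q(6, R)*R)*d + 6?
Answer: 206443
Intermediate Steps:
q(t, D) = -2/9 - t/9 (q(t, D) = (2 + t)/(-9) = (2 + t)*(-⅑) = -2/9 - t/9)
V(R, d) = 6 - 8*R*d/9 (V(R, d) = ((-2/9 - ⅑*6)*R)*d + 6 = ((-2/9 - ⅔)*R)*d + 6 = (-8*R/9)*d + 6 = -8*R*d/9 + 6 = 6 - 8*R*d/9)
(V(17, 18) + 334)² + 201819 = ((6 - 8/9*17*18) + 334)² + 201819 = ((6 - 272) + 334)² + 201819 = (-266 + 334)² + 201819 = 68² + 201819 = 4624 + 201819 = 206443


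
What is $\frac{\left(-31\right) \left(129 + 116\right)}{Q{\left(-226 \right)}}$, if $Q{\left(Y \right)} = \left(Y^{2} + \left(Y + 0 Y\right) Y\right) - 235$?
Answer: $- \frac{7595}{101917} \approx -0.074521$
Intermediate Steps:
$Q{\left(Y \right)} = -235 + 2 Y^{2}$ ($Q{\left(Y \right)} = \left(Y^{2} + \left(Y + 0\right) Y\right) - 235 = \left(Y^{2} + Y Y\right) - 235 = \left(Y^{2} + Y^{2}\right) - 235 = 2 Y^{2} - 235 = -235 + 2 Y^{2}$)
$\frac{\left(-31\right) \left(129 + 116\right)}{Q{\left(-226 \right)}} = \frac{\left(-31\right) \left(129 + 116\right)}{-235 + 2 \left(-226\right)^{2}} = \frac{\left(-31\right) 245}{-235 + 2 \cdot 51076} = - \frac{7595}{-235 + 102152} = - \frac{7595}{101917}$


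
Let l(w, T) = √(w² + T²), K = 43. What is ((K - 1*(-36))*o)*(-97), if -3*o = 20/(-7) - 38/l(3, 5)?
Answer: -153260/21 - 145597*√34/51 ≈ -23945.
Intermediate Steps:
l(w, T) = √(T² + w²)
o = 20/21 + 19*√34/51 (o = -(20/(-7) - 38/√(5² + 3²))/3 = -(20*(-⅐) - 38/√(25 + 9))/3 = -(-20/7 - 38*√34/34)/3 = -(-20/7 - 19*√34/17)/3 = 20/21 + 19*√34/51 ≈ 3.1247)
((K - 1*(-36))*o)*(-97) = ((43 - 1*(-36))*(20/21 + 19*√34/51))*(-97) = ((43 + 36)*(20/21 + 19*√34/51))*(-97) = (79*(20/21 + 19*√34/51))*(-97) = (1580/21 + 1501*√34/51)*(-97) = -153260/21 - 145597*√34/51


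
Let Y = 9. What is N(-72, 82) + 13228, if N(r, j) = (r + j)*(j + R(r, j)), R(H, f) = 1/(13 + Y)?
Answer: 154533/11 ≈ 14048.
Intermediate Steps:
R(H, f) = 1/22 (R(H, f) = 1/(13 + 9) = 1/22)
N(r, j) = (1/22 + j)*(j + r) (N(r, j) = (r + j)*(j + 1/22) = (j + r)*(1/22 + j) = (1/22 + j)*(j + r))
N(-72, 82) + 13228 = (82**2 + (1/22)*82 + (1/22)*(-72) + 82*(-72)) + 13228 = (6724 + 41/11 - 36/11 - 5904) + 13228 = 9025/11 + 13228 = 154533/11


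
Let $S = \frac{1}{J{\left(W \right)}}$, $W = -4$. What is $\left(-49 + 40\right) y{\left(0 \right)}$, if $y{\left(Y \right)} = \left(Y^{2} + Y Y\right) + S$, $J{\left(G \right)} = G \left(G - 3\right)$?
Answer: $- \frac{9}{28} \approx -0.32143$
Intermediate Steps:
$J{\left(G \right)} = G \left(-3 + G\right)$
$S = \frac{1}{28}$ ($S = \frac{1}{\left(-4\right) \left(-3 - 4\right)} = \frac{1}{\left(-4\right) \left(-7\right)} = \frac{1}{28} \approx 0.035714$)
$y{\left(Y \right)} = \frac{1}{28} + 2 Y^{2}$ ($y{\left(Y \right)} = \left(Y^{2} + Y Y\right) + \frac{1}{28} = \left(Y^{2} + Y^{2}\right) + \frac{1}{28} = 2 Y^{2} + \frac{1}{28} = \frac{1}{28} + 2 Y^{2}$)
$\left(-49 + 40\right) y{\left(0 \right)} = \left(-49 + 40\right) \left(\frac{1}{28} + 2 \cdot 0^{2}\right) = - 9 \left(\frac{1}{28} + 2 \cdot 0\right) = - 9 \left(\frac{1}{28} + 0\right) = \left(-9\right) \frac{1}{28} = - \frac{9}{28}$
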